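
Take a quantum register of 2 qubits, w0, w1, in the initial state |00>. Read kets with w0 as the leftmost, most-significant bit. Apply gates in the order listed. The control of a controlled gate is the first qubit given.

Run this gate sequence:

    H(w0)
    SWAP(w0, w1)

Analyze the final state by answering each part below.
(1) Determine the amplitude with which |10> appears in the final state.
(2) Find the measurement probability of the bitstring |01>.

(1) |10> carries amplitude 0 in the final state.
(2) Outcome |01> occurs with probability 1/2.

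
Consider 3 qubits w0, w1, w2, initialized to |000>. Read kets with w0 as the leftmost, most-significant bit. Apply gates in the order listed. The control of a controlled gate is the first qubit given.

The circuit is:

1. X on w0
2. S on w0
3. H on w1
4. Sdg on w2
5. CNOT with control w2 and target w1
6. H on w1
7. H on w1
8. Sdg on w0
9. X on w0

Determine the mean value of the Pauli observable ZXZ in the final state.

In the final state, ZXZ has expectation 1.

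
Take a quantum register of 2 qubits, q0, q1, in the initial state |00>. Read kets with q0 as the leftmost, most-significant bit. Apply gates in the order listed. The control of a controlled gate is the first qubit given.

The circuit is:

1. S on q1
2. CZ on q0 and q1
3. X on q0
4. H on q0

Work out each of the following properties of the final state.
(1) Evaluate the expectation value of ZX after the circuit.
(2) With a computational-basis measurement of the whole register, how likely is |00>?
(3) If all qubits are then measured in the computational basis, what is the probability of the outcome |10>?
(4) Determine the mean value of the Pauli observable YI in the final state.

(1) In the final state, ZX has expectation 0.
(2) Outcome |00> occurs with probability 1/2.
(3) A full measurement returns |10> with probability 1/2.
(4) In the final state, YI has expectation 0.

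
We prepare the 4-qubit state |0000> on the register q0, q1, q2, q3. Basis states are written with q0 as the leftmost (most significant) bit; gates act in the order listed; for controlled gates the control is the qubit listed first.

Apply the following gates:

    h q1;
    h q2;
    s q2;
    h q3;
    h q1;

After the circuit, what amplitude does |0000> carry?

The amplitude on |0000> is 1/2.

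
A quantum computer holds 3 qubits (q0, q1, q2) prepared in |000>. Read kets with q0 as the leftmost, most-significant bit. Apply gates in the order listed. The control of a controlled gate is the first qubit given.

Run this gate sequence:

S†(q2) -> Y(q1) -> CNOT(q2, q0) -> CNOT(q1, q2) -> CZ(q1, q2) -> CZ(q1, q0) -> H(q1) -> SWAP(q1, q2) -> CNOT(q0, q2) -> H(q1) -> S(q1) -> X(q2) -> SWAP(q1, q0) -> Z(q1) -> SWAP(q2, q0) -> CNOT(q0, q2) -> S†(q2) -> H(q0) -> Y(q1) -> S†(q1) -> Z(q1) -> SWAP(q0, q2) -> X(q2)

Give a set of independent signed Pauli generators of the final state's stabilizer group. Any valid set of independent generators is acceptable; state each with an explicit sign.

The final state is stabilized by the group generated by -YIZ, +ZIY, -IZI; other independent generating sets are equally valid.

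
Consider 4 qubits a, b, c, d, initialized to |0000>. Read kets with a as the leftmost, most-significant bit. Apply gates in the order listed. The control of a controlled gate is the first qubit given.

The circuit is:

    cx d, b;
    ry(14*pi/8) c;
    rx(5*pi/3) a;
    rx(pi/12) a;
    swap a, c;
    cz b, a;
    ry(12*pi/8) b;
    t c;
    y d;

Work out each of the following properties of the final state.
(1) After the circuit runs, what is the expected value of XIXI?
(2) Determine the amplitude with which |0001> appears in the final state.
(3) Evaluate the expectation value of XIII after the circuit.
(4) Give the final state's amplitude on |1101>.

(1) The observable XIXI averages to sqrt(2)/4.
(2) The final state's coefficient on |0001> equals I*(-sqrt(2) - 1)/4.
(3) The observable XIII averages to -sqrt(2)/2.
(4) The amplitude on |1101> is -I/4.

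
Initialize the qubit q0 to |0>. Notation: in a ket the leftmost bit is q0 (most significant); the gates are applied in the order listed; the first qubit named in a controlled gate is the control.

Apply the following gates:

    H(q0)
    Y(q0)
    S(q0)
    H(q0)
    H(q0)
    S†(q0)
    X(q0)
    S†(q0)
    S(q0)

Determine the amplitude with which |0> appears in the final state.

The final state's coefficient on |0> equals sqrt(2)*I/2. Key observation: steps 3-6 multiply out to the identity, so the circuit reduces to the remaining gates.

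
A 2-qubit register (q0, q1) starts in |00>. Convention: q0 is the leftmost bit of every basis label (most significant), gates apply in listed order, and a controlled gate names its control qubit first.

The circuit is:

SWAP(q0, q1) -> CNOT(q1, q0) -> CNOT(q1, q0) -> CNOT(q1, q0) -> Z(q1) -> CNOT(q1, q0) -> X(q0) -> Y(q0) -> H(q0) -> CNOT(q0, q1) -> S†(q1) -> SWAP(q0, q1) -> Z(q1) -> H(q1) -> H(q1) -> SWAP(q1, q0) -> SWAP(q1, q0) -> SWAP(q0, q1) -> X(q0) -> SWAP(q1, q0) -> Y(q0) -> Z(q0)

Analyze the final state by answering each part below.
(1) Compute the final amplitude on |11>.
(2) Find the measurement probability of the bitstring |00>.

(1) |11> carries amplitude -sqrt(2)/2 in the final state. Key observation: steps 3-4 multiply out to the identity, so the circuit reduces to the remaining gates.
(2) Outcome |00> occurs with probability 1/2.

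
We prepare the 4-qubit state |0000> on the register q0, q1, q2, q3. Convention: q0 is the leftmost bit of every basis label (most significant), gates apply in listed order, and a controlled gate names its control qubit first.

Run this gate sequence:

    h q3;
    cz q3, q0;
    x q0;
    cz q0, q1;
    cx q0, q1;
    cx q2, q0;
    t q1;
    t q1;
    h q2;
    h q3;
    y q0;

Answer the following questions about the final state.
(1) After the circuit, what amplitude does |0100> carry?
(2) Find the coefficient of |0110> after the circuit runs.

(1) |0100> carries amplitude sqrt(2)/2 in the final state.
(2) The final state's coefficient on |0110> equals sqrt(2)/2.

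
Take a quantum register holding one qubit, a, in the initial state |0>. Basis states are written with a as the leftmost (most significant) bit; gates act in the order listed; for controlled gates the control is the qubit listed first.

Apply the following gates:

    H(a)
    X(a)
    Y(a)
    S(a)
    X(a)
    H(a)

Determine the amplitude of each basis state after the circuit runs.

The final amplitudes are -1/2 - I/2 on |0>, -1/2 + I/2 on |1>.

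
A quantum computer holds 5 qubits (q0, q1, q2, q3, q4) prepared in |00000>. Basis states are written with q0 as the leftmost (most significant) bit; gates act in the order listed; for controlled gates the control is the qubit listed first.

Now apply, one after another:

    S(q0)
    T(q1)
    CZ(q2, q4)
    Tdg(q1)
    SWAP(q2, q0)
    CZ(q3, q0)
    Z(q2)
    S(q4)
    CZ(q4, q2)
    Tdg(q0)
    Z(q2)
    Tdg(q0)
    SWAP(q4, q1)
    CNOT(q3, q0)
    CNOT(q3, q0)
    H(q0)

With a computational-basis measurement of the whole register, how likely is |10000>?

Outcome |10000> occurs with probability 1/2.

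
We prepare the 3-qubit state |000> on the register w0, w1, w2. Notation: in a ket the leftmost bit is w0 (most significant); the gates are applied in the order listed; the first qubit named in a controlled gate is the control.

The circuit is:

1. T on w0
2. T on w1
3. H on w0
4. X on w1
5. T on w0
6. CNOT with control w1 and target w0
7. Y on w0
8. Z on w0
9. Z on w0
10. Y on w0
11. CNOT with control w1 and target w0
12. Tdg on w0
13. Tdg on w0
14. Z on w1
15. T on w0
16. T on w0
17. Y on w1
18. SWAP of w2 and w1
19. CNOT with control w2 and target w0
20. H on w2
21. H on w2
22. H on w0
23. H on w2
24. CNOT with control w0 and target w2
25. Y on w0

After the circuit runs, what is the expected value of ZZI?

The expectation value of ZZI is -sqrt(2)/2. Key observation: steps 5-12 multiply out to the identity, so the circuit reduces to the remaining gates.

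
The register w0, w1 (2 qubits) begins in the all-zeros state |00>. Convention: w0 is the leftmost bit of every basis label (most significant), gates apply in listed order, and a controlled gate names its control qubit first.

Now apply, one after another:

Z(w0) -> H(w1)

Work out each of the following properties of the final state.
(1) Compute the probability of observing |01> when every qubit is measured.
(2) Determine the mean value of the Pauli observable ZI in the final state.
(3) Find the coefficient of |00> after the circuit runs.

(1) Outcome |01> occurs with probability 1/2.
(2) The expectation value of ZI is 1.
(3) |00> carries amplitude sqrt(2)/2 in the final state.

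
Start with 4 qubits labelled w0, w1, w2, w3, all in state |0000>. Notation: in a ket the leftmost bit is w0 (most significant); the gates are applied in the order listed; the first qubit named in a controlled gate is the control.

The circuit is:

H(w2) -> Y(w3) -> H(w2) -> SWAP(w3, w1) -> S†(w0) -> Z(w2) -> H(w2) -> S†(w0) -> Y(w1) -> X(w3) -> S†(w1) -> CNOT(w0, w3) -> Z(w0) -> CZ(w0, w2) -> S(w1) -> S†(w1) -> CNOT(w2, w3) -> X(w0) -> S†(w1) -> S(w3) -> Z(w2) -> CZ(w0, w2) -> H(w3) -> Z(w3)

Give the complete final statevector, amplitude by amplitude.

The final amplitudes are I/2 on |1000>, I/2 on |1001>, 1/2 on |1010>, -1/2 on |1011>, and 0 on every other basis state.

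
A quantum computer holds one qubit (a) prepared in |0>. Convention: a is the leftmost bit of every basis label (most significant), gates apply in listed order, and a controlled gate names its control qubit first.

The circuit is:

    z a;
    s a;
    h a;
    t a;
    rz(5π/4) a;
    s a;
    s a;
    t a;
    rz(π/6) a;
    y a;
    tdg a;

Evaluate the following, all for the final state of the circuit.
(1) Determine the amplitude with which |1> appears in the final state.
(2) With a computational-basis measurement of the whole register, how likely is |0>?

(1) The final state's coefficient on |1> equals -sqrt(2)*exp(13*I*pi/24)/2.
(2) Outcome |0> occurs with probability 1/2.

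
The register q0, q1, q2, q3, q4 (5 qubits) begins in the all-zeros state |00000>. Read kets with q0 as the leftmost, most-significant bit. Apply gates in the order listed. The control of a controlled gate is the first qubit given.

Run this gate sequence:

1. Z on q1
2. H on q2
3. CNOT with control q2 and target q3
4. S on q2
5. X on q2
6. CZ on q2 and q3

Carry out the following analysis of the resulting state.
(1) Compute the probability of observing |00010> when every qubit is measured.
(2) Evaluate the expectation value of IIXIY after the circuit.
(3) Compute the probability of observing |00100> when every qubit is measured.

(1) The probability of measuring |00010> is 1/2.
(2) In the final state, IIXIY has expectation 0.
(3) A full measurement returns |00100> with probability 1/2.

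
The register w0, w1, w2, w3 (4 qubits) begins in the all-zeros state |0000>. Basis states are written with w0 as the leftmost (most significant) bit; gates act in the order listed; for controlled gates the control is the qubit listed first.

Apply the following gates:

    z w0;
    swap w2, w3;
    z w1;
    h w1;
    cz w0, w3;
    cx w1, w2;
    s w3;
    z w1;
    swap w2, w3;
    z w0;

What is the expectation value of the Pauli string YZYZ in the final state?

The observable YZYZ averages to 0.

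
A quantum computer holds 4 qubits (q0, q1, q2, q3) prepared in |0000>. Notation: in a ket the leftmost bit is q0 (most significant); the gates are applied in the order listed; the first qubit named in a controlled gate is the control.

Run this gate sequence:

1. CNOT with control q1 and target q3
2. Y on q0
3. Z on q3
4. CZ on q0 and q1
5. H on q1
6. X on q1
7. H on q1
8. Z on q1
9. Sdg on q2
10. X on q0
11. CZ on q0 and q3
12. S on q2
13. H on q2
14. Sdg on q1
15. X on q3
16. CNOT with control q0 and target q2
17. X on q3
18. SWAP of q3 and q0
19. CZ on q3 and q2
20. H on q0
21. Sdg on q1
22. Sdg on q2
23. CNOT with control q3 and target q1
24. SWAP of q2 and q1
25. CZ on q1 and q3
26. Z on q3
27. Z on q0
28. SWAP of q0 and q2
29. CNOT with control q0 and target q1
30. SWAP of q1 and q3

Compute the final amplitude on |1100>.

|1100> carries amplitude 0 in the final state. Key observation: steps 5-8 multiply out to the identity, so the circuit reduces to the remaining gates.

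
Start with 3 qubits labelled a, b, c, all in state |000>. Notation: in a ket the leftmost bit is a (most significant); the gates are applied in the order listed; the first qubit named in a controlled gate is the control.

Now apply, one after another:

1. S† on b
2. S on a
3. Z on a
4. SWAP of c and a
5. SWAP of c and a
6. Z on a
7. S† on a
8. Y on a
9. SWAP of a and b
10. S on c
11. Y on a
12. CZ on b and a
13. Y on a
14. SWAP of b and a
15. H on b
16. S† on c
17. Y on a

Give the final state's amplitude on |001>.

|001> carries amplitude 0 in the final state. Key observation: steps 2-7 multiply out to the identity, so the circuit reduces to the remaining gates.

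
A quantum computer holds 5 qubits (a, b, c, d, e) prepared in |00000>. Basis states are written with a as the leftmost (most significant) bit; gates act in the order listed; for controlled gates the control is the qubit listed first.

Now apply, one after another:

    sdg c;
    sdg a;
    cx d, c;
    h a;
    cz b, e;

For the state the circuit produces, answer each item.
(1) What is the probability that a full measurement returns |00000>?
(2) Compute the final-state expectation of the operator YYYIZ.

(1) The probability of measuring |00000> is 1/2.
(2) In the final state, YYYIZ has expectation 0.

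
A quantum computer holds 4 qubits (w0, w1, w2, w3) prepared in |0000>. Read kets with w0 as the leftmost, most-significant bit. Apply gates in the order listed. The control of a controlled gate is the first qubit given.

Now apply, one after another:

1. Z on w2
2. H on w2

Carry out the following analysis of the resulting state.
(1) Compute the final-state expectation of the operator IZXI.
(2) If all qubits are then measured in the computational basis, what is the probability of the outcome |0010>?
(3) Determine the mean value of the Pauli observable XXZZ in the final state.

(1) The expectation value of IZXI is 1.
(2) A full measurement returns |0010> with probability 1/2.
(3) The observable XXZZ averages to 0.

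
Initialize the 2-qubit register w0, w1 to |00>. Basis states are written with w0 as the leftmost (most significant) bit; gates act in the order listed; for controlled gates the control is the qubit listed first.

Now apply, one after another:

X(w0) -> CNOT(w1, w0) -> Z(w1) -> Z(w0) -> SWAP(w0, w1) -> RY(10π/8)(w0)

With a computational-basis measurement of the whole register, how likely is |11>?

A full measurement returns |11> with probability sqrt(2)/4 + 1/2.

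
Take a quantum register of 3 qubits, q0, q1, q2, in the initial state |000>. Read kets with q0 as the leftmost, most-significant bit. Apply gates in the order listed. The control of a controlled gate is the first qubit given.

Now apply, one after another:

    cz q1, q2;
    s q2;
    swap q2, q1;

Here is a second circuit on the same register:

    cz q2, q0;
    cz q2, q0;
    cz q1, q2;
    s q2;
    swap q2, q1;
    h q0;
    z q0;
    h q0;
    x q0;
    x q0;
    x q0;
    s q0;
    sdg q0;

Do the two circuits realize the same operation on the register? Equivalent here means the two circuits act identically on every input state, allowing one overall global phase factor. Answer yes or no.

Yes: on every input state the two circuits agree up to one overall phase factor.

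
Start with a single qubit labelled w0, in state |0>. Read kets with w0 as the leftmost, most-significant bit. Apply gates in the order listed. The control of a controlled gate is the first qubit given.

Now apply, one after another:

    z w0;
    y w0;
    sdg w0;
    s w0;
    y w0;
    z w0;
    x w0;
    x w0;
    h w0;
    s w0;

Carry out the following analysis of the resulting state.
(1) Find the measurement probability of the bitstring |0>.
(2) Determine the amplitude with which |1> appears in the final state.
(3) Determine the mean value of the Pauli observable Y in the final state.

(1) Outcome |0> occurs with probability 1/2.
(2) The amplitude on |1> is sqrt(2)*I/2.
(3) The expectation value of Y is 1.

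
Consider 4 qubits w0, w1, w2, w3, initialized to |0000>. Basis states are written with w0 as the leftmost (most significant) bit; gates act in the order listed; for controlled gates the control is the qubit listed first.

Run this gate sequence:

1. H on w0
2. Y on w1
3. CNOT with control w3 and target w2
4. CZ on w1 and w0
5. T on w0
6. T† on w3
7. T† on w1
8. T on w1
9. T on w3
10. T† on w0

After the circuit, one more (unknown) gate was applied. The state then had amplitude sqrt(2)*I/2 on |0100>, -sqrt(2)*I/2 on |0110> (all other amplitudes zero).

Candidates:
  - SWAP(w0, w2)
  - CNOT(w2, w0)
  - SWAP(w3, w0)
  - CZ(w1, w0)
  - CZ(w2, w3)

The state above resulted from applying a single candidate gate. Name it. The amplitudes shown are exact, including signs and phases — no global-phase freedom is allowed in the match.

It was SWAP(w0, w2) that produced the state shown. Key observation: gates 5-10 undo each other exactly, leaving only the rest of the circuit to track.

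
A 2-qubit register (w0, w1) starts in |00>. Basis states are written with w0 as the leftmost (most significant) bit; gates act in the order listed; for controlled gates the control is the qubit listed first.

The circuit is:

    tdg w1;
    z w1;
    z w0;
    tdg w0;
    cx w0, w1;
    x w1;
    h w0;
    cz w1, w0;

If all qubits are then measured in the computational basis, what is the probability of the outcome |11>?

A full measurement returns |11> with probability 1/2.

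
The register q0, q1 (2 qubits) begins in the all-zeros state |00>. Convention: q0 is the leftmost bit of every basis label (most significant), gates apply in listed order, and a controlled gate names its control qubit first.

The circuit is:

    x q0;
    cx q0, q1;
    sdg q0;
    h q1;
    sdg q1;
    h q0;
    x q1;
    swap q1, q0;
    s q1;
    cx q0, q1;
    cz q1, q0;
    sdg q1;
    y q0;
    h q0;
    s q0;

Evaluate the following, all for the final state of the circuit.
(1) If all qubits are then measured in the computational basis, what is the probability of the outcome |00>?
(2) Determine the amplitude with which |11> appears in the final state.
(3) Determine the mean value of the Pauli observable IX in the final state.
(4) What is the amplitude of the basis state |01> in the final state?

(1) A full measurement returns |00> with probability 1/2.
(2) The final state's coefficient on |11> equals 0.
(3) In the final state, IX has expectation -1.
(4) The amplitude on |01> is -sqrt(2)*I/2.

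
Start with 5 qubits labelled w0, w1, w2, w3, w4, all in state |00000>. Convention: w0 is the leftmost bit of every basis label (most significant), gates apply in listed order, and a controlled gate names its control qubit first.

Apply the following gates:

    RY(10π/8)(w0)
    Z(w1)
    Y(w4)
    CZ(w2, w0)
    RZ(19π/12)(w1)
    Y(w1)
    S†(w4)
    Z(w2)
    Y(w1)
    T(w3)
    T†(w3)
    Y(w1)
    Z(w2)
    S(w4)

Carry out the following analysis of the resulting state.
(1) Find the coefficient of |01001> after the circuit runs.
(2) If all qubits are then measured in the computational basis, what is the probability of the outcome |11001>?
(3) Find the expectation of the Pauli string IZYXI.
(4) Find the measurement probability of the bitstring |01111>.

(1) |01001> carries amplitude -sqrt(2 - sqrt(2))*exp(5*I*pi/24)/2 in the final state. Key observation: steps 7-14 multiply out to the identity, so the circuit reduces to the remaining gates.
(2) Outcome |11001> occurs with probability sqrt(2)/4 + 1/2.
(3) The expectation value of IZYXI is 0.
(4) A full measurement returns |01111> with probability 0.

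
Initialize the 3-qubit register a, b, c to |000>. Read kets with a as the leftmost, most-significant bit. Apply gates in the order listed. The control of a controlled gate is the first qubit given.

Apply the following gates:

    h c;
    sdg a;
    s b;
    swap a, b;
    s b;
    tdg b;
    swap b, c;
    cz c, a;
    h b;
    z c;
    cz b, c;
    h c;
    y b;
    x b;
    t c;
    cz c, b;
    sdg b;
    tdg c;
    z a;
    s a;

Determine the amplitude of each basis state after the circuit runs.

After the circuit, the state carries amplitude sqrt(2)*I/2 on |000>, sqrt(2)*I/2 on |001>, and 0 on every other basis state.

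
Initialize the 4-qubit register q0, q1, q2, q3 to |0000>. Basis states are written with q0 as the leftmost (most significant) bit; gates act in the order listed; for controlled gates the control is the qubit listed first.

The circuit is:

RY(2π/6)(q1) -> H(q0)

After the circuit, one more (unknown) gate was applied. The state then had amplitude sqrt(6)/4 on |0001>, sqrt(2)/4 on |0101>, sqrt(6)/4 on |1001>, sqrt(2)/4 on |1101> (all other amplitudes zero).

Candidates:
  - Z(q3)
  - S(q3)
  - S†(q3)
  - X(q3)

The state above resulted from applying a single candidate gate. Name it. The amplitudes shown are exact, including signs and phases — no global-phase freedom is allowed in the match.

The unique candidate consistent with the amplitudes is X(q3).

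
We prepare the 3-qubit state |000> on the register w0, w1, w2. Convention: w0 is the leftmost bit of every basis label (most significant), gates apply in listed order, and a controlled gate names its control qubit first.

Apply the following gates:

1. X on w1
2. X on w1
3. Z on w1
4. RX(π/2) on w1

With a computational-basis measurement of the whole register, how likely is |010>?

Outcome |010> occurs with probability 1/2. Key observation: steps 1-2 multiply out to the identity, so the circuit reduces to the remaining gates.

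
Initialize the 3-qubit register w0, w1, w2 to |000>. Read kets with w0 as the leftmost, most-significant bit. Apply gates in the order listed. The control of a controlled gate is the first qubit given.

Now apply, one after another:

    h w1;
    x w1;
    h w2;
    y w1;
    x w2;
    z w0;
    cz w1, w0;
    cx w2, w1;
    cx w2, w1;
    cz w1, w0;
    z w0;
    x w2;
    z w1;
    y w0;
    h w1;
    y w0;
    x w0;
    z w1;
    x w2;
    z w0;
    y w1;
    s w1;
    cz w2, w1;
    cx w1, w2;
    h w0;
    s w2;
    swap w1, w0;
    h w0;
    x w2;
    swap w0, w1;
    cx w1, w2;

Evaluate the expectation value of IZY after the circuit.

The observable IZY averages to 1.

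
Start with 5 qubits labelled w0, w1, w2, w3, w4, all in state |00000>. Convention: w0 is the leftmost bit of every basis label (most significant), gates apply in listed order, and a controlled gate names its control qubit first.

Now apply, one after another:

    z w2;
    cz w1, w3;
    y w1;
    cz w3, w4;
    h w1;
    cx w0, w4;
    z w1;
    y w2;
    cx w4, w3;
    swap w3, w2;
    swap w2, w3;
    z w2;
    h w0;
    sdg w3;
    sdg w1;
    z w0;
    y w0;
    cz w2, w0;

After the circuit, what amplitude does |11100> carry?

|11100> carries amplitude -1/2 in the final state.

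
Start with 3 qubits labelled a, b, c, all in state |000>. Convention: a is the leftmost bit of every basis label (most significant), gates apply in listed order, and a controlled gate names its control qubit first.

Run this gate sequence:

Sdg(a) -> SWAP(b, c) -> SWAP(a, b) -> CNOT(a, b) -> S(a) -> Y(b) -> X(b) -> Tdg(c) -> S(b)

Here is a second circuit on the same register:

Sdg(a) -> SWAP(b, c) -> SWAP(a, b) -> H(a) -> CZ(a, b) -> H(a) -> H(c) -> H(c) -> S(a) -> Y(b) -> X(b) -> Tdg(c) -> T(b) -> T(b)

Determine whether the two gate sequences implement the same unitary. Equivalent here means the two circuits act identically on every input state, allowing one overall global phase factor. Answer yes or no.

No: there is an input state on which the two circuits produce genuinely different outputs (not merely differing by a phase).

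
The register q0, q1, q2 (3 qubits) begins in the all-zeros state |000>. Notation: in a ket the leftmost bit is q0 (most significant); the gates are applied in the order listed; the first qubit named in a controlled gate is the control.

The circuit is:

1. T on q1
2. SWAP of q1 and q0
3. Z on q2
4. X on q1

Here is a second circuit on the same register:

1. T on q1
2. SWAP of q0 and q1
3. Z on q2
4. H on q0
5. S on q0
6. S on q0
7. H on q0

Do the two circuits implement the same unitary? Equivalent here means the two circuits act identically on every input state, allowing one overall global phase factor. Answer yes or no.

No, they are not equivalent — no single phase factor reconciles the two unitaries.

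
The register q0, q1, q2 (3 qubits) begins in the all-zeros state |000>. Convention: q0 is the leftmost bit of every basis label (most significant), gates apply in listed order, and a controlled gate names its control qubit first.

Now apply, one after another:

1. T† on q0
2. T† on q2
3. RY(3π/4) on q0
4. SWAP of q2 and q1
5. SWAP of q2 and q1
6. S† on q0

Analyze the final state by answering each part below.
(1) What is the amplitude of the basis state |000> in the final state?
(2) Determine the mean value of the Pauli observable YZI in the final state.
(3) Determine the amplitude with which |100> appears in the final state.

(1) |000> carries amplitude sqrt(2 - sqrt(2))/2 in the final state. Key observation: the block from step 4 through step 5 cancels to the identity and can be dropped.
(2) The observable YZI averages to -sqrt(2)/2.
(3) |100> carries amplitude -I*sqrt(sqrt(2) + 2)/2 in the final state.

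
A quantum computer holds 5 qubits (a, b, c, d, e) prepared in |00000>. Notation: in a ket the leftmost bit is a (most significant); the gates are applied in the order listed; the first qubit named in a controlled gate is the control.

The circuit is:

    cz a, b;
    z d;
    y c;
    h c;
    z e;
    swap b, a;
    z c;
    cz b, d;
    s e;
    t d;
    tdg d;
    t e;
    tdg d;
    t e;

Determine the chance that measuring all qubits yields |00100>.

The probability of measuring |00100> is 1/2.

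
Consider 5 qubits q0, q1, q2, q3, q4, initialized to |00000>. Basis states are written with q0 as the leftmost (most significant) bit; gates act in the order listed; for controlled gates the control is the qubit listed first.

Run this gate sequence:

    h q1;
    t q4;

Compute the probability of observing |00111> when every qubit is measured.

A full measurement returns |00111> with probability 0.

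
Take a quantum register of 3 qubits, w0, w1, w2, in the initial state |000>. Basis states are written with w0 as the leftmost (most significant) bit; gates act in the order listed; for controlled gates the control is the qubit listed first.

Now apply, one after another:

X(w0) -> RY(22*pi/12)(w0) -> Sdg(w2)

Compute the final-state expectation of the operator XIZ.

The observable XIZ averages to 1/2.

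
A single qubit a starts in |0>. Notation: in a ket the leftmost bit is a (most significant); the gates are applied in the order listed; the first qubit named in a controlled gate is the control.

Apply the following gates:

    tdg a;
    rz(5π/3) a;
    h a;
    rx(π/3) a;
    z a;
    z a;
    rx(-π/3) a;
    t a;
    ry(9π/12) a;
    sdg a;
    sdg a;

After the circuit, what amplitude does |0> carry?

The final state's coefficient on |0> equals sqrt(2)*(-sqrt(2 - sqrt(2))*exp(I*pi/6) + sqrt(sqrt(2) + 2)*exp(5*I*pi/12))/4. Key observation: steps 4-7 multiply out to the identity, so the circuit reduces to the remaining gates.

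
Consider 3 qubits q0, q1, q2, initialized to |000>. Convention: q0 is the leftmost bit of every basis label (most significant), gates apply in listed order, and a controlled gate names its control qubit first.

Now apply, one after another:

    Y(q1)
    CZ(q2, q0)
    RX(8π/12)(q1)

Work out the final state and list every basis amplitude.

The resulting statevector has amplitude sqrt(3)/2 on |000>, I/2 on |010>, and 0 on every other basis state.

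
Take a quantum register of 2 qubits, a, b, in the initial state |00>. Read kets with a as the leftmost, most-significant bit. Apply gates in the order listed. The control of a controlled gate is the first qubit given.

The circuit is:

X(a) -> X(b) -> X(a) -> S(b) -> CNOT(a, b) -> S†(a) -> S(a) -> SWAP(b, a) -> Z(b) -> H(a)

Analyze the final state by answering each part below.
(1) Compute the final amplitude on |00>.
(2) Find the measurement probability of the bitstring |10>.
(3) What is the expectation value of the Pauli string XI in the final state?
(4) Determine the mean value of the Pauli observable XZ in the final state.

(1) |00> carries amplitude sqrt(2)*I/2 in the final state.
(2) The probability of measuring |10> is 1/2.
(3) The observable XI averages to -1.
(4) The expectation value of XZ is -1.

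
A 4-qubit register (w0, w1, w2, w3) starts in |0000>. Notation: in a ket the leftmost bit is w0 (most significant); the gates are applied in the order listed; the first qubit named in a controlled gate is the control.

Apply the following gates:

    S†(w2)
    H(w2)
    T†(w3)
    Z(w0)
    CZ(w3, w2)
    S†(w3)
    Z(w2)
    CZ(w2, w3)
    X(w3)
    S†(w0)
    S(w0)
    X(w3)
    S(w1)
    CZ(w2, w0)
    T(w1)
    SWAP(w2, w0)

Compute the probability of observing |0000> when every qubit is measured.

The probability of measuring |0000> is 1/2. Key observation: gates 9-12 undo each other exactly, leaving only the rest of the circuit to track.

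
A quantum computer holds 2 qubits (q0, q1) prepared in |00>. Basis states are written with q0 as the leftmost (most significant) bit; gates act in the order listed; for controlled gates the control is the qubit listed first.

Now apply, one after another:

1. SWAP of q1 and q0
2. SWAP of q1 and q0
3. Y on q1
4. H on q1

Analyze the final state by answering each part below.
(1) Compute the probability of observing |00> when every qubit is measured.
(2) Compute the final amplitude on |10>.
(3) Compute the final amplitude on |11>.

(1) Outcome |00> occurs with probability 1/2.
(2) |10> carries amplitude 0 in the final state.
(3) The amplitude on |11> is 0.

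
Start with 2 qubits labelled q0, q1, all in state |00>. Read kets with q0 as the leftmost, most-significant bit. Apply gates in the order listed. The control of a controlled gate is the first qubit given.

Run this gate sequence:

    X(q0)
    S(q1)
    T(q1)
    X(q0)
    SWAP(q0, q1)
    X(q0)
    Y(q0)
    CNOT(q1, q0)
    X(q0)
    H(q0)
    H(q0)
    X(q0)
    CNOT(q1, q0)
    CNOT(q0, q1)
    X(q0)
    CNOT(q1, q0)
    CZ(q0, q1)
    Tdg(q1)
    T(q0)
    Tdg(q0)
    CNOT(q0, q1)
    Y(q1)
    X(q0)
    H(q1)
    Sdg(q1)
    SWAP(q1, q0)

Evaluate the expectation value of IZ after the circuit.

In the final state, IZ has expectation 1. Key observation: the block from step 8 through step 13 cancels to the identity and can be dropped.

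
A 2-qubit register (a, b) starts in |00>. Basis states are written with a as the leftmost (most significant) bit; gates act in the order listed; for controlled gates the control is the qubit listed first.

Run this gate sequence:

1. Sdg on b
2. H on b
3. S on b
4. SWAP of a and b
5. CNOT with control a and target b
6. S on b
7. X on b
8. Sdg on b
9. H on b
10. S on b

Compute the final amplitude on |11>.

The amplitude on |11> is -I/2.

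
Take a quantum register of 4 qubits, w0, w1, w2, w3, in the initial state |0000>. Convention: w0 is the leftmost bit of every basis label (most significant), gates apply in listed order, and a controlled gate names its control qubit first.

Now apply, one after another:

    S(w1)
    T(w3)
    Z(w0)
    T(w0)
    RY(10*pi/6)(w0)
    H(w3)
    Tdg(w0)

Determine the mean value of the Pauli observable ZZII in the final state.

In the final state, ZZII has expectation 1/2.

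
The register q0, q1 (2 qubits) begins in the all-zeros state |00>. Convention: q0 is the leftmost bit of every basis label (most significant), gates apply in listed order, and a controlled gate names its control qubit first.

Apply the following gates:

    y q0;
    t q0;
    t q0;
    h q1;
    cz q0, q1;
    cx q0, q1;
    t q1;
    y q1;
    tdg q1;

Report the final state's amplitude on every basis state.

The resulting statevector has amplitude 0 on |00>, 0 on |01>, sqrt(2)*exp(3*I*pi/4)/2 on |10>, sqrt(2)*exp(I*pi/4)/2 on |11>.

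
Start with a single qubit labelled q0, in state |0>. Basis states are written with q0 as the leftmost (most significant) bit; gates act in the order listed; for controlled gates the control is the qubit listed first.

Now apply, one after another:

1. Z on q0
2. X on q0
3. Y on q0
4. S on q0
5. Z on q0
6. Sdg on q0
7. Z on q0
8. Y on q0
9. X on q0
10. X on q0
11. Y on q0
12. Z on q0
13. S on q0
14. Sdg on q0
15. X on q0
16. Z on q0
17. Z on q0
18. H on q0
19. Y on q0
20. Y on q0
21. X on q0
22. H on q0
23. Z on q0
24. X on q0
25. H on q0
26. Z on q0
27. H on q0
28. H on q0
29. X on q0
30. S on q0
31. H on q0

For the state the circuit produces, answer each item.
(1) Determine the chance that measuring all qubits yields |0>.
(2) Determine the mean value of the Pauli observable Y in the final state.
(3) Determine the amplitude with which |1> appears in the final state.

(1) Outcome |0> occurs with probability 1/2.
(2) The observable Y averages to 1.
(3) |1> carries amplitude -1/2 + I/2 in the final state.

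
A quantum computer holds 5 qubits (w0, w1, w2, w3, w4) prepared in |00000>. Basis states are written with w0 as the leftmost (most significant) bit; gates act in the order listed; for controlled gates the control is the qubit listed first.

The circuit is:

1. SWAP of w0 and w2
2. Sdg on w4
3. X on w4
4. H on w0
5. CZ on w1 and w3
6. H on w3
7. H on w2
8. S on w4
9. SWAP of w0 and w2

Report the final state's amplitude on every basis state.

The resulting statevector has amplitude sqrt(2)*I/4 on |00001>, sqrt(2)*I/4 on |00011>, sqrt(2)*I/4 on |00101>, sqrt(2)*I/4 on |00111>, sqrt(2)*I/4 on |10001>, sqrt(2)*I/4 on |10011>, sqrt(2)*I/4 on |10101>, sqrt(2)*I/4 on |10111>, and 0 on every other basis state.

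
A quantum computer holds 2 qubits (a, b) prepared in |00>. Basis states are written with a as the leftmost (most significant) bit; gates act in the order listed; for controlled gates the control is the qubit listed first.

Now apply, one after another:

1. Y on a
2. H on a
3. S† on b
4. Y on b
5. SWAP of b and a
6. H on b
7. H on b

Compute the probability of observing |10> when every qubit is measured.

The probability of measuring |10> is 1/2. Key observation: steps 6-7 multiply out to the identity, so the circuit reduces to the remaining gates.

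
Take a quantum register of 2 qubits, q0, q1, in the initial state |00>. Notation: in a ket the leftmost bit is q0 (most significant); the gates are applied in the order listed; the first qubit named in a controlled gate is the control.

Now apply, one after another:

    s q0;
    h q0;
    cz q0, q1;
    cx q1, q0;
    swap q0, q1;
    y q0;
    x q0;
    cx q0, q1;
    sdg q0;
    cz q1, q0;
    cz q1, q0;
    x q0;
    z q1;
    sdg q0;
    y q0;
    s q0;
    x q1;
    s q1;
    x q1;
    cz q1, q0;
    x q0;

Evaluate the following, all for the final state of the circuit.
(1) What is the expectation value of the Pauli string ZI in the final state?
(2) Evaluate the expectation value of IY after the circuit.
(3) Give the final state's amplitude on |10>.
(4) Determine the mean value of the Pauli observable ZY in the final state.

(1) The expectation value of ZI is -1.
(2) The expectation value of IY is 1.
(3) |10> carries amplitude sqrt(2)/2 in the final state.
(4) In the final state, ZY has expectation -1.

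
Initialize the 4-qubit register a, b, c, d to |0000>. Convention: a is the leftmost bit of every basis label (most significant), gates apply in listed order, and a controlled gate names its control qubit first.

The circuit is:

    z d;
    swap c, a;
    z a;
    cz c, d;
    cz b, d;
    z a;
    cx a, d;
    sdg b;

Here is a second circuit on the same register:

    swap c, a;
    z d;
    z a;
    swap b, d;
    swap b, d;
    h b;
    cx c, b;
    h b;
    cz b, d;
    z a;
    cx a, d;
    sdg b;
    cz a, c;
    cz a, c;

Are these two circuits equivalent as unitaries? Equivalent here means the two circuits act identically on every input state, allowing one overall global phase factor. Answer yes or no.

No: there is an input state on which the two circuits produce genuinely different outputs (not merely differing by a phase).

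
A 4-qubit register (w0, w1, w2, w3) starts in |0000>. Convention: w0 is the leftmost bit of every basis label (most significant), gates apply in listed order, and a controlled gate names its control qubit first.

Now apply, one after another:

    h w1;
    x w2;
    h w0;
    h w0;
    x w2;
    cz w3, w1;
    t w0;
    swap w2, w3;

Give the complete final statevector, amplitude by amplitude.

The resulting statevector has amplitude sqrt(2)/2 on |0000>, sqrt(2)/2 on |0100>, and 0 on every other basis state. Key observation: gates 2-5 undo each other exactly, leaving only the rest of the circuit to track.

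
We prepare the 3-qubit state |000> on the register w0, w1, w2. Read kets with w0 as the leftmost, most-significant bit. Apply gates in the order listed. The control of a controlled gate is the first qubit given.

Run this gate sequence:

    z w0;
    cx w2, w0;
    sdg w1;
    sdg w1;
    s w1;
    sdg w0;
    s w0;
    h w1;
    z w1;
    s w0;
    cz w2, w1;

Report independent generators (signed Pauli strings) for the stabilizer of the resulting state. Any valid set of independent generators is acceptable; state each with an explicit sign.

The final state is stabilized by the group generated by -IXI, +ZII, +IIZ; other independent generating sets are equally valid.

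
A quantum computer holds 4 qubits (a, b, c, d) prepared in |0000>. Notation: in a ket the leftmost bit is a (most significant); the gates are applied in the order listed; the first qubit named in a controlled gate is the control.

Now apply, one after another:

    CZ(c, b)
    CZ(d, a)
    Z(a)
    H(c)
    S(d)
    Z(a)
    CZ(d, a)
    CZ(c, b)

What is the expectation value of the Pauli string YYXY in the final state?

The observable YYXY averages to 0.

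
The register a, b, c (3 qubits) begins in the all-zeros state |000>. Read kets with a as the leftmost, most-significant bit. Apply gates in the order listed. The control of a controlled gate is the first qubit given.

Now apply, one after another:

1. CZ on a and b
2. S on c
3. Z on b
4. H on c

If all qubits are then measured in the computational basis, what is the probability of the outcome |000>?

The probability of measuring |000> is 1/2.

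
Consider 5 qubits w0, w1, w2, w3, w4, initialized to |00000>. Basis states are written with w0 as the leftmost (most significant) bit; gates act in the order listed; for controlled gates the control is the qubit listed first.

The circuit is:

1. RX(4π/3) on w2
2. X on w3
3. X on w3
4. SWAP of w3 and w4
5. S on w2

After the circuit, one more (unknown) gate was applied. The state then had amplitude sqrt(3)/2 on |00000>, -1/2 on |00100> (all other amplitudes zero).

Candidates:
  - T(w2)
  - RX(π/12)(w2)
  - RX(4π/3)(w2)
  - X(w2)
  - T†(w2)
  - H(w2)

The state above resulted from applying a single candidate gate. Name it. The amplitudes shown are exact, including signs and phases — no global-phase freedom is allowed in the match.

The unique candidate consistent with the amplitudes is X(w2). Key observation: gates 2-3 undo each other exactly, leaving only the rest of the circuit to track.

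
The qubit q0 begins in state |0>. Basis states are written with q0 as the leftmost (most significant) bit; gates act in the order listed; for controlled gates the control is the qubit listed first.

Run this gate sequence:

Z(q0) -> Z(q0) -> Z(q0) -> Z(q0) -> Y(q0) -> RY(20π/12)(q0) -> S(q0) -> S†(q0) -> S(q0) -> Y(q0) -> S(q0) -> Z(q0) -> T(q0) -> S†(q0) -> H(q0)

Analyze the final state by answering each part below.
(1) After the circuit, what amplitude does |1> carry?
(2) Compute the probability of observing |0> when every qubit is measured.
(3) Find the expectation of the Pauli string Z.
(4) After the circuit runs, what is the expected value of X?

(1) |1> carries amplitude -sqrt(6)*I/4 + sqrt(2)*exp(I*pi/4)/4 in the final state. Key observation: the block from step 1 through step 4 cancels to the identity and can be dropped.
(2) The probability of measuring |0> is sqrt(6)/8 + 1/2.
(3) In the final state, Z has expectation sqrt(6)/4.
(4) The observable X averages to 1/2.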